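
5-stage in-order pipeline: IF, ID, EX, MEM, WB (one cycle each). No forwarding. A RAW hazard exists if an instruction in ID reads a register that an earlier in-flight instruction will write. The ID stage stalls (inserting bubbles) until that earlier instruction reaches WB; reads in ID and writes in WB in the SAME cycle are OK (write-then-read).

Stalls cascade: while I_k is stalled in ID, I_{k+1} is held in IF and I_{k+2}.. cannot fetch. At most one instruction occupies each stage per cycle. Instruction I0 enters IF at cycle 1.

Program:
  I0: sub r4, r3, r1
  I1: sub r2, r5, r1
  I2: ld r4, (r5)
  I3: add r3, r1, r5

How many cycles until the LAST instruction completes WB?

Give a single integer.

I0 sub r4 <- r3,r1: IF@1 ID@2 stall=0 (-) EX@3 MEM@4 WB@5
I1 sub r2 <- r5,r1: IF@2 ID@3 stall=0 (-) EX@4 MEM@5 WB@6
I2 ld r4 <- r5: IF@3 ID@4 stall=0 (-) EX@5 MEM@6 WB@7
I3 add r3 <- r1,r5: IF@4 ID@5 stall=0 (-) EX@6 MEM@7 WB@8

Answer: 8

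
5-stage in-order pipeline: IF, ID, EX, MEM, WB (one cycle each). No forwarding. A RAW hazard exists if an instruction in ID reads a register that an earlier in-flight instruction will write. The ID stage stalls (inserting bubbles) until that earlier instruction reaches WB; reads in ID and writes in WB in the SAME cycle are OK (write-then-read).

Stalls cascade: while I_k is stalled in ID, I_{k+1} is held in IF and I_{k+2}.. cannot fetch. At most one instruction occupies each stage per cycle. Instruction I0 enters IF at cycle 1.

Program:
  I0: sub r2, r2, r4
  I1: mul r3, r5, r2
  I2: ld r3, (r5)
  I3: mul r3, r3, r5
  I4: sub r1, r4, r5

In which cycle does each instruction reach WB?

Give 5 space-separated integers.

Answer: 5 8 9 12 13

Derivation:
I0 sub r2 <- r2,r4: IF@1 ID@2 stall=0 (-) EX@3 MEM@4 WB@5
I1 mul r3 <- r5,r2: IF@2 ID@3 stall=2 (RAW on I0.r2 (WB@5)) EX@6 MEM@7 WB@8
I2 ld r3 <- r5: IF@3 ID@6 stall=0 (-) EX@7 MEM@8 WB@9
I3 mul r3 <- r3,r5: IF@6 ID@7 stall=2 (RAW on I2.r3 (WB@9)) EX@10 MEM@11 WB@12
I4 sub r1 <- r4,r5: IF@7 ID@10 stall=0 (-) EX@11 MEM@12 WB@13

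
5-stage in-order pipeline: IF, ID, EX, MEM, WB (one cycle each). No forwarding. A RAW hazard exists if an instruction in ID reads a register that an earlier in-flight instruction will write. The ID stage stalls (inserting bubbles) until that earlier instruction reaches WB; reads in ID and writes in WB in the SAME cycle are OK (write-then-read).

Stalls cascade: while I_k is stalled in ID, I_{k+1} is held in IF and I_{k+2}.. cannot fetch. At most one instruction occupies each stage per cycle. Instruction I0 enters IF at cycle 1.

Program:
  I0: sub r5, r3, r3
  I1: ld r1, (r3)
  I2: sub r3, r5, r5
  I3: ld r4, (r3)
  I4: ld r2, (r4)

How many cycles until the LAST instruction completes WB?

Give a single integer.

Answer: 14

Derivation:
I0 sub r5 <- r3,r3: IF@1 ID@2 stall=0 (-) EX@3 MEM@4 WB@5
I1 ld r1 <- r3: IF@2 ID@3 stall=0 (-) EX@4 MEM@5 WB@6
I2 sub r3 <- r5,r5: IF@3 ID@4 stall=1 (RAW on I0.r5 (WB@5)) EX@6 MEM@7 WB@8
I3 ld r4 <- r3: IF@4 ID@6 stall=2 (RAW on I2.r3 (WB@8)) EX@9 MEM@10 WB@11
I4 ld r2 <- r4: IF@6 ID@9 stall=2 (RAW on I3.r4 (WB@11)) EX@12 MEM@13 WB@14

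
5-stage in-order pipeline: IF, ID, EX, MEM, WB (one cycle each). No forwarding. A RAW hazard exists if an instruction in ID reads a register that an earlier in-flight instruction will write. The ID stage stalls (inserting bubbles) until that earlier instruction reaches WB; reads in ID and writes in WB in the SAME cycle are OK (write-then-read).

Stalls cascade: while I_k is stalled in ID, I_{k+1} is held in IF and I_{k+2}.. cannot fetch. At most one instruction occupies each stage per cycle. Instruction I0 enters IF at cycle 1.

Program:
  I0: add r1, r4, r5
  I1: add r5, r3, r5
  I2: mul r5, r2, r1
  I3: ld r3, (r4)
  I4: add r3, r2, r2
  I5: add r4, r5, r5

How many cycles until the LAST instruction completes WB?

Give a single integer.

Answer: 11

Derivation:
I0 add r1 <- r4,r5: IF@1 ID@2 stall=0 (-) EX@3 MEM@4 WB@5
I1 add r5 <- r3,r5: IF@2 ID@3 stall=0 (-) EX@4 MEM@5 WB@6
I2 mul r5 <- r2,r1: IF@3 ID@4 stall=1 (RAW on I0.r1 (WB@5)) EX@6 MEM@7 WB@8
I3 ld r3 <- r4: IF@4 ID@6 stall=0 (-) EX@7 MEM@8 WB@9
I4 add r3 <- r2,r2: IF@6 ID@7 stall=0 (-) EX@8 MEM@9 WB@10
I5 add r4 <- r5,r5: IF@7 ID@8 stall=0 (-) EX@9 MEM@10 WB@11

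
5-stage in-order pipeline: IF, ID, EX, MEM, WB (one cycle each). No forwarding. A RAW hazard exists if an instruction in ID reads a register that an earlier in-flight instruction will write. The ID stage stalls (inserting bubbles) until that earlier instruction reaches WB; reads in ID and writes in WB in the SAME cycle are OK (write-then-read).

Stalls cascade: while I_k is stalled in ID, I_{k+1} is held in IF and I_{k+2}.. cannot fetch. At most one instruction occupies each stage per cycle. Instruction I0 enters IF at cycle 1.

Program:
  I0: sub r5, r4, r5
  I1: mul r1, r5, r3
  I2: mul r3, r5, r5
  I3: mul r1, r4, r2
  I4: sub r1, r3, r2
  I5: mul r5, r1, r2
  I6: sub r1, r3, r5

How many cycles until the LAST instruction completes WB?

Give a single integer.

Answer: 18

Derivation:
I0 sub r5 <- r4,r5: IF@1 ID@2 stall=0 (-) EX@3 MEM@4 WB@5
I1 mul r1 <- r5,r3: IF@2 ID@3 stall=2 (RAW on I0.r5 (WB@5)) EX@6 MEM@7 WB@8
I2 mul r3 <- r5,r5: IF@3 ID@6 stall=0 (-) EX@7 MEM@8 WB@9
I3 mul r1 <- r4,r2: IF@6 ID@7 stall=0 (-) EX@8 MEM@9 WB@10
I4 sub r1 <- r3,r2: IF@7 ID@8 stall=1 (RAW on I2.r3 (WB@9)) EX@10 MEM@11 WB@12
I5 mul r5 <- r1,r2: IF@8 ID@10 stall=2 (RAW on I4.r1 (WB@12)) EX@13 MEM@14 WB@15
I6 sub r1 <- r3,r5: IF@10 ID@13 stall=2 (RAW on I5.r5 (WB@15)) EX@16 MEM@17 WB@18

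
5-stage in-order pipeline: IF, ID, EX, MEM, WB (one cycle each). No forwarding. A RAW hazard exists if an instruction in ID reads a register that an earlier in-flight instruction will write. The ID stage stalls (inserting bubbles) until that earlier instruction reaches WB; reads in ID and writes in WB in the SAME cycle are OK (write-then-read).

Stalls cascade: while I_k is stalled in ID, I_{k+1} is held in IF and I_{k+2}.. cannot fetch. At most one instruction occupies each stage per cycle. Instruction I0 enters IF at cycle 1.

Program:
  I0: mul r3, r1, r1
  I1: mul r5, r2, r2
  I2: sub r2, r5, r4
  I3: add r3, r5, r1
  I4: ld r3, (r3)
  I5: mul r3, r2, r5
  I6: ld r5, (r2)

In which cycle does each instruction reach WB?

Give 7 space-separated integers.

I0 mul r3 <- r1,r1: IF@1 ID@2 stall=0 (-) EX@3 MEM@4 WB@5
I1 mul r5 <- r2,r2: IF@2 ID@3 stall=0 (-) EX@4 MEM@5 WB@6
I2 sub r2 <- r5,r4: IF@3 ID@4 stall=2 (RAW on I1.r5 (WB@6)) EX@7 MEM@8 WB@9
I3 add r3 <- r5,r1: IF@4 ID@7 stall=0 (-) EX@8 MEM@9 WB@10
I4 ld r3 <- r3: IF@7 ID@8 stall=2 (RAW on I3.r3 (WB@10)) EX@11 MEM@12 WB@13
I5 mul r3 <- r2,r5: IF@8 ID@11 stall=0 (-) EX@12 MEM@13 WB@14
I6 ld r5 <- r2: IF@11 ID@12 stall=0 (-) EX@13 MEM@14 WB@15

Answer: 5 6 9 10 13 14 15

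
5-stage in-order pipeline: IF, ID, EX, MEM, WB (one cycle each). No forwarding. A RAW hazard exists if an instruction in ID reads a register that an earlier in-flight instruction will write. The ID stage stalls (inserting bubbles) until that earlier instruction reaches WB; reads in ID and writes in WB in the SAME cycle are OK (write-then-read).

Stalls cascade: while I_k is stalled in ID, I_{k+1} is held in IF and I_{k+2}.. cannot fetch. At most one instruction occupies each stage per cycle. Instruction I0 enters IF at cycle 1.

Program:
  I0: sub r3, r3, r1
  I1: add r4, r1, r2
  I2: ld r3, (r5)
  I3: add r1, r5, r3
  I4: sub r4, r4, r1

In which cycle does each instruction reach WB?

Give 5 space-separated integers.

Answer: 5 6 7 10 13

Derivation:
I0 sub r3 <- r3,r1: IF@1 ID@2 stall=0 (-) EX@3 MEM@4 WB@5
I1 add r4 <- r1,r2: IF@2 ID@3 stall=0 (-) EX@4 MEM@5 WB@6
I2 ld r3 <- r5: IF@3 ID@4 stall=0 (-) EX@5 MEM@6 WB@7
I3 add r1 <- r5,r3: IF@4 ID@5 stall=2 (RAW on I2.r3 (WB@7)) EX@8 MEM@9 WB@10
I4 sub r4 <- r4,r1: IF@5 ID@8 stall=2 (RAW on I3.r1 (WB@10)) EX@11 MEM@12 WB@13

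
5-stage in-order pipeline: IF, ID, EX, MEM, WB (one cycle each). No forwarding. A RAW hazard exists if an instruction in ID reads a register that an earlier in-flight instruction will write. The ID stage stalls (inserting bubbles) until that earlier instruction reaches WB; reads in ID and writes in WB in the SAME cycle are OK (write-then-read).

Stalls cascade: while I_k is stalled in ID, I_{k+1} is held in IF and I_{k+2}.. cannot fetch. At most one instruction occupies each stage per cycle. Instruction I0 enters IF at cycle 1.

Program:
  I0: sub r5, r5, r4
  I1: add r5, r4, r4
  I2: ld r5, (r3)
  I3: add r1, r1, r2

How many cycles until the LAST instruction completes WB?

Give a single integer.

I0 sub r5 <- r5,r4: IF@1 ID@2 stall=0 (-) EX@3 MEM@4 WB@5
I1 add r5 <- r4,r4: IF@2 ID@3 stall=0 (-) EX@4 MEM@5 WB@6
I2 ld r5 <- r3: IF@3 ID@4 stall=0 (-) EX@5 MEM@6 WB@7
I3 add r1 <- r1,r2: IF@4 ID@5 stall=0 (-) EX@6 MEM@7 WB@8

Answer: 8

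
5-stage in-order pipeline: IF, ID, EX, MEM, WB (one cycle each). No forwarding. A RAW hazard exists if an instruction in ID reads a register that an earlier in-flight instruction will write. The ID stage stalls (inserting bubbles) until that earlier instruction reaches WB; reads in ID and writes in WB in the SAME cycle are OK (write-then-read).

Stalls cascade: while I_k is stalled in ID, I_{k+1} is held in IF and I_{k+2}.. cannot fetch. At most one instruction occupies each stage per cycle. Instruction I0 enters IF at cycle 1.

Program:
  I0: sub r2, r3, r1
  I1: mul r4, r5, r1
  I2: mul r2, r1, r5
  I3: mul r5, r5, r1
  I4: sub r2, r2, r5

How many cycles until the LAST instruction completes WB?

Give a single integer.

I0 sub r2 <- r3,r1: IF@1 ID@2 stall=0 (-) EX@3 MEM@4 WB@5
I1 mul r4 <- r5,r1: IF@2 ID@3 stall=0 (-) EX@4 MEM@5 WB@6
I2 mul r2 <- r1,r5: IF@3 ID@4 stall=0 (-) EX@5 MEM@6 WB@7
I3 mul r5 <- r5,r1: IF@4 ID@5 stall=0 (-) EX@6 MEM@7 WB@8
I4 sub r2 <- r2,r5: IF@5 ID@6 stall=2 (RAW on I3.r5 (WB@8)) EX@9 MEM@10 WB@11

Answer: 11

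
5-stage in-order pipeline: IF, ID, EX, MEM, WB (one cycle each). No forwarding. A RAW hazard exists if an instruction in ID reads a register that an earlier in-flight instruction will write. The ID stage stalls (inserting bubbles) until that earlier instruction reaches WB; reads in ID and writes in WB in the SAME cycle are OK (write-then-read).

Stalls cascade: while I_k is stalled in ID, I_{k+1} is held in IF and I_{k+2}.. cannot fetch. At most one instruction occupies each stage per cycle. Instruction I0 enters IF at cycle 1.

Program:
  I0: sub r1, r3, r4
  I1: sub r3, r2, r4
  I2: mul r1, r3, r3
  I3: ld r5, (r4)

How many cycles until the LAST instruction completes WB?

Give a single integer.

I0 sub r1 <- r3,r4: IF@1 ID@2 stall=0 (-) EX@3 MEM@4 WB@5
I1 sub r3 <- r2,r4: IF@2 ID@3 stall=0 (-) EX@4 MEM@5 WB@6
I2 mul r1 <- r3,r3: IF@3 ID@4 stall=2 (RAW on I1.r3 (WB@6)) EX@7 MEM@8 WB@9
I3 ld r5 <- r4: IF@4 ID@7 stall=0 (-) EX@8 MEM@9 WB@10

Answer: 10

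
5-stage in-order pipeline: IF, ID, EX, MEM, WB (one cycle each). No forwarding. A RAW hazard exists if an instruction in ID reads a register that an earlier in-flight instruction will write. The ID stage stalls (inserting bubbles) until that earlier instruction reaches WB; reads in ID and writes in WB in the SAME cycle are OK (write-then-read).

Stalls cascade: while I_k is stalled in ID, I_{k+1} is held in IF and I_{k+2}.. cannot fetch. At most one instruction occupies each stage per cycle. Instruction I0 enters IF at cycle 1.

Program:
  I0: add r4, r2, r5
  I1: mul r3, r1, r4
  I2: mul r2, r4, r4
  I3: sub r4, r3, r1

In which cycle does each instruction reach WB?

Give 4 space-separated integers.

Answer: 5 8 9 11

Derivation:
I0 add r4 <- r2,r5: IF@1 ID@2 stall=0 (-) EX@3 MEM@4 WB@5
I1 mul r3 <- r1,r4: IF@2 ID@3 stall=2 (RAW on I0.r4 (WB@5)) EX@6 MEM@7 WB@8
I2 mul r2 <- r4,r4: IF@3 ID@6 stall=0 (-) EX@7 MEM@8 WB@9
I3 sub r4 <- r3,r1: IF@6 ID@7 stall=1 (RAW on I1.r3 (WB@8)) EX@9 MEM@10 WB@11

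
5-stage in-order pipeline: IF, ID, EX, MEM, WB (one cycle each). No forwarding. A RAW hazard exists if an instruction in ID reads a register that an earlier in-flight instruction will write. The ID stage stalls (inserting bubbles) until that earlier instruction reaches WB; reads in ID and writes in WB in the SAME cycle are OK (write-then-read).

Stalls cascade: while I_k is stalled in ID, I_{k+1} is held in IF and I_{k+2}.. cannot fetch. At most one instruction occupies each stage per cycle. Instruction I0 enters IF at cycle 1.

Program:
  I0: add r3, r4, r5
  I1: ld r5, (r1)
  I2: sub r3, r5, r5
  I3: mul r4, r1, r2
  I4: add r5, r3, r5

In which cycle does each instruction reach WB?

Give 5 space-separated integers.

Answer: 5 6 9 10 12

Derivation:
I0 add r3 <- r4,r5: IF@1 ID@2 stall=0 (-) EX@3 MEM@4 WB@5
I1 ld r5 <- r1: IF@2 ID@3 stall=0 (-) EX@4 MEM@5 WB@6
I2 sub r3 <- r5,r5: IF@3 ID@4 stall=2 (RAW on I1.r5 (WB@6)) EX@7 MEM@8 WB@9
I3 mul r4 <- r1,r2: IF@4 ID@7 stall=0 (-) EX@8 MEM@9 WB@10
I4 add r5 <- r3,r5: IF@7 ID@8 stall=1 (RAW on I2.r3 (WB@9)) EX@10 MEM@11 WB@12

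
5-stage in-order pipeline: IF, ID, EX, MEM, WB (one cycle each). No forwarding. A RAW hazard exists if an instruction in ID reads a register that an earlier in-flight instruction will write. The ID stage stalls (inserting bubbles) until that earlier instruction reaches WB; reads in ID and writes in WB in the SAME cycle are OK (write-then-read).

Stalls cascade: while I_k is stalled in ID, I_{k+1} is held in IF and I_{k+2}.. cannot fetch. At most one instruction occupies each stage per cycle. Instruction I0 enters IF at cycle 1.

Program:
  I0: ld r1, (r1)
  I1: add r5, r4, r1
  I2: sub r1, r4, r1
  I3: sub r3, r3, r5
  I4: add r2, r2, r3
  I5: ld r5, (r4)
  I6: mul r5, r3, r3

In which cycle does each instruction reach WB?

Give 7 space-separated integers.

I0 ld r1 <- r1: IF@1 ID@2 stall=0 (-) EX@3 MEM@4 WB@5
I1 add r5 <- r4,r1: IF@2 ID@3 stall=2 (RAW on I0.r1 (WB@5)) EX@6 MEM@7 WB@8
I2 sub r1 <- r4,r1: IF@3 ID@6 stall=0 (-) EX@7 MEM@8 WB@9
I3 sub r3 <- r3,r5: IF@6 ID@7 stall=1 (RAW on I1.r5 (WB@8)) EX@9 MEM@10 WB@11
I4 add r2 <- r2,r3: IF@7 ID@9 stall=2 (RAW on I3.r3 (WB@11)) EX@12 MEM@13 WB@14
I5 ld r5 <- r4: IF@9 ID@12 stall=0 (-) EX@13 MEM@14 WB@15
I6 mul r5 <- r3,r3: IF@12 ID@13 stall=0 (-) EX@14 MEM@15 WB@16

Answer: 5 8 9 11 14 15 16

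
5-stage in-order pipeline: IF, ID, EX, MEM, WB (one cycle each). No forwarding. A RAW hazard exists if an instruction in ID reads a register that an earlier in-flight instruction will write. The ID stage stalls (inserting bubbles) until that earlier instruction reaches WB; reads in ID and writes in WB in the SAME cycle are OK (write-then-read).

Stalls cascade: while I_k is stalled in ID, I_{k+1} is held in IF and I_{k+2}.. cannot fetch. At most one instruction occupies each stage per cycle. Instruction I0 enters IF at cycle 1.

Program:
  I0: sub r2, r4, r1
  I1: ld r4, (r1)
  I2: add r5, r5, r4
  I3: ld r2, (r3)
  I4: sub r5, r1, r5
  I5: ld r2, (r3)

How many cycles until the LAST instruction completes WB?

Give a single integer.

Answer: 13

Derivation:
I0 sub r2 <- r4,r1: IF@1 ID@2 stall=0 (-) EX@3 MEM@4 WB@5
I1 ld r4 <- r1: IF@2 ID@3 stall=0 (-) EX@4 MEM@5 WB@6
I2 add r5 <- r5,r4: IF@3 ID@4 stall=2 (RAW on I1.r4 (WB@6)) EX@7 MEM@8 WB@9
I3 ld r2 <- r3: IF@4 ID@7 stall=0 (-) EX@8 MEM@9 WB@10
I4 sub r5 <- r1,r5: IF@7 ID@8 stall=1 (RAW on I2.r5 (WB@9)) EX@10 MEM@11 WB@12
I5 ld r2 <- r3: IF@8 ID@10 stall=0 (-) EX@11 MEM@12 WB@13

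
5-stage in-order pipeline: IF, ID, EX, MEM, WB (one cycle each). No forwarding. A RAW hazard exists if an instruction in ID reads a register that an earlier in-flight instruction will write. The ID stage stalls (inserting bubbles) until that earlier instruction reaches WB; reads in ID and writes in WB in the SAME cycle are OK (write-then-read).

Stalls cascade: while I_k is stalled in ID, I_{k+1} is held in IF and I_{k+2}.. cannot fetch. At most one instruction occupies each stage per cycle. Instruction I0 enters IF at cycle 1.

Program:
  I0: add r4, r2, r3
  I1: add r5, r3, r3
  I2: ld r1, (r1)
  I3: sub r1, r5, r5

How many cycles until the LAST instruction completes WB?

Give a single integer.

I0 add r4 <- r2,r3: IF@1 ID@2 stall=0 (-) EX@3 MEM@4 WB@5
I1 add r5 <- r3,r3: IF@2 ID@3 stall=0 (-) EX@4 MEM@5 WB@6
I2 ld r1 <- r1: IF@3 ID@4 stall=0 (-) EX@5 MEM@6 WB@7
I3 sub r1 <- r5,r5: IF@4 ID@5 stall=1 (RAW on I1.r5 (WB@6)) EX@7 MEM@8 WB@9

Answer: 9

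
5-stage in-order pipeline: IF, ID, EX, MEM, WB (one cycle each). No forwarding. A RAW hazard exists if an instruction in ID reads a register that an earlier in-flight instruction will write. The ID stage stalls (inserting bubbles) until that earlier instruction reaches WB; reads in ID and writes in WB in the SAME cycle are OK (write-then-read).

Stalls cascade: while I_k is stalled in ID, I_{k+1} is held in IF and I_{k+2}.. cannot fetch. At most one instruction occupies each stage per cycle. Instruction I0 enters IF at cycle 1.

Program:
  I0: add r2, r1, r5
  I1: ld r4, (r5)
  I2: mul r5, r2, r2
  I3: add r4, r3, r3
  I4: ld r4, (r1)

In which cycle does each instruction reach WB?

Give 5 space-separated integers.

I0 add r2 <- r1,r5: IF@1 ID@2 stall=0 (-) EX@3 MEM@4 WB@5
I1 ld r4 <- r5: IF@2 ID@3 stall=0 (-) EX@4 MEM@5 WB@6
I2 mul r5 <- r2,r2: IF@3 ID@4 stall=1 (RAW on I0.r2 (WB@5)) EX@6 MEM@7 WB@8
I3 add r4 <- r3,r3: IF@4 ID@6 stall=0 (-) EX@7 MEM@8 WB@9
I4 ld r4 <- r1: IF@6 ID@7 stall=0 (-) EX@8 MEM@9 WB@10

Answer: 5 6 8 9 10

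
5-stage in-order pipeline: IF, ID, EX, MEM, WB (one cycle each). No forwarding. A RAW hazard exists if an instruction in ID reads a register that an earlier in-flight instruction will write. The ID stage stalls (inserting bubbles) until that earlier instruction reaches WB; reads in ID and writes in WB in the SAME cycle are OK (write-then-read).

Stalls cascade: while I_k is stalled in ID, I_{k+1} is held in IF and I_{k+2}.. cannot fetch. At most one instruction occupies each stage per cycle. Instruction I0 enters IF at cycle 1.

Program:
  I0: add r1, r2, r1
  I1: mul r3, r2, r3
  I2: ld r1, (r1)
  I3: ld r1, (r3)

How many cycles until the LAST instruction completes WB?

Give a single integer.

Answer: 9

Derivation:
I0 add r1 <- r2,r1: IF@1 ID@2 stall=0 (-) EX@3 MEM@4 WB@5
I1 mul r3 <- r2,r3: IF@2 ID@3 stall=0 (-) EX@4 MEM@5 WB@6
I2 ld r1 <- r1: IF@3 ID@4 stall=1 (RAW on I0.r1 (WB@5)) EX@6 MEM@7 WB@8
I3 ld r1 <- r3: IF@4 ID@6 stall=0 (-) EX@7 MEM@8 WB@9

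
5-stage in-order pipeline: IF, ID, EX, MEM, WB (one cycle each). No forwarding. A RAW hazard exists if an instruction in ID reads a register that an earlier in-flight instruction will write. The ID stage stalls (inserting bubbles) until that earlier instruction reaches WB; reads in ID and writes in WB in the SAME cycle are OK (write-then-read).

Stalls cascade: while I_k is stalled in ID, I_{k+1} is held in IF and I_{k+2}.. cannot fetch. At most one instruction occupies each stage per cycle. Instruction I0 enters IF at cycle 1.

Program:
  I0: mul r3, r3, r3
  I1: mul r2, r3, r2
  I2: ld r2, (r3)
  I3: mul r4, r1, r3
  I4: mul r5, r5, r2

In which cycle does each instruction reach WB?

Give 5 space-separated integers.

I0 mul r3 <- r3,r3: IF@1 ID@2 stall=0 (-) EX@3 MEM@4 WB@5
I1 mul r2 <- r3,r2: IF@2 ID@3 stall=2 (RAW on I0.r3 (WB@5)) EX@6 MEM@7 WB@8
I2 ld r2 <- r3: IF@3 ID@6 stall=0 (-) EX@7 MEM@8 WB@9
I3 mul r4 <- r1,r3: IF@6 ID@7 stall=0 (-) EX@8 MEM@9 WB@10
I4 mul r5 <- r5,r2: IF@7 ID@8 stall=1 (RAW on I2.r2 (WB@9)) EX@10 MEM@11 WB@12

Answer: 5 8 9 10 12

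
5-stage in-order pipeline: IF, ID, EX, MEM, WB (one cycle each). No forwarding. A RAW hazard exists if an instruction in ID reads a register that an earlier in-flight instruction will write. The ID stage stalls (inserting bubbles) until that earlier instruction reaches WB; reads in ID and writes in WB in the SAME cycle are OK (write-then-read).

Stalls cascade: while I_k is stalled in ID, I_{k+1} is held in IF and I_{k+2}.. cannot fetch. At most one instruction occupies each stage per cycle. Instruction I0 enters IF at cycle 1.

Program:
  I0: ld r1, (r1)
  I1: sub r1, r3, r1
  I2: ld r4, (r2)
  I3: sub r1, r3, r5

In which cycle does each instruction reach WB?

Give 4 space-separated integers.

Answer: 5 8 9 10

Derivation:
I0 ld r1 <- r1: IF@1 ID@2 stall=0 (-) EX@3 MEM@4 WB@5
I1 sub r1 <- r3,r1: IF@2 ID@3 stall=2 (RAW on I0.r1 (WB@5)) EX@6 MEM@7 WB@8
I2 ld r4 <- r2: IF@3 ID@6 stall=0 (-) EX@7 MEM@8 WB@9
I3 sub r1 <- r3,r5: IF@6 ID@7 stall=0 (-) EX@8 MEM@9 WB@10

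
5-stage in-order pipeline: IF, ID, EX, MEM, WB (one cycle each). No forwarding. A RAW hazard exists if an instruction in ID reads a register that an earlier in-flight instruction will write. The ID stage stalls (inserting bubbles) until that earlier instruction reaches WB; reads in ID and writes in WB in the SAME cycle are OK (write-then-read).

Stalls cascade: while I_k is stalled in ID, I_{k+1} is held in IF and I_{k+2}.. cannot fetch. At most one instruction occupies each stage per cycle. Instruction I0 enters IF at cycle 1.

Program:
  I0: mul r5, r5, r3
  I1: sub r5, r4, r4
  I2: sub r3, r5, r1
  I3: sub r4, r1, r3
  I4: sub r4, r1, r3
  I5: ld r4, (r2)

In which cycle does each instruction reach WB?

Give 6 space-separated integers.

I0 mul r5 <- r5,r3: IF@1 ID@2 stall=0 (-) EX@3 MEM@4 WB@5
I1 sub r5 <- r4,r4: IF@2 ID@3 stall=0 (-) EX@4 MEM@5 WB@6
I2 sub r3 <- r5,r1: IF@3 ID@4 stall=2 (RAW on I1.r5 (WB@6)) EX@7 MEM@8 WB@9
I3 sub r4 <- r1,r3: IF@4 ID@7 stall=2 (RAW on I2.r3 (WB@9)) EX@10 MEM@11 WB@12
I4 sub r4 <- r1,r3: IF@7 ID@10 stall=0 (-) EX@11 MEM@12 WB@13
I5 ld r4 <- r2: IF@10 ID@11 stall=0 (-) EX@12 MEM@13 WB@14

Answer: 5 6 9 12 13 14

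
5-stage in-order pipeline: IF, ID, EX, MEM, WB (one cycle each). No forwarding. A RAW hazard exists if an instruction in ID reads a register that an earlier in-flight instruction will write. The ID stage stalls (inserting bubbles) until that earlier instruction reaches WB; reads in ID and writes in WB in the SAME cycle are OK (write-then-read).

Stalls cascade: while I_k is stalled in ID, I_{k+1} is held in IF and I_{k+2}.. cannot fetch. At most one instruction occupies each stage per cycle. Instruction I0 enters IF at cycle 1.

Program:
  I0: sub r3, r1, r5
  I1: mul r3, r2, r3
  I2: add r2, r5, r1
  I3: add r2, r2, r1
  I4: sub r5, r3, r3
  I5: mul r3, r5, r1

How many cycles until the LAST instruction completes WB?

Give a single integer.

I0 sub r3 <- r1,r5: IF@1 ID@2 stall=0 (-) EX@3 MEM@4 WB@5
I1 mul r3 <- r2,r3: IF@2 ID@3 stall=2 (RAW on I0.r3 (WB@5)) EX@6 MEM@7 WB@8
I2 add r2 <- r5,r1: IF@3 ID@6 stall=0 (-) EX@7 MEM@8 WB@9
I3 add r2 <- r2,r1: IF@6 ID@7 stall=2 (RAW on I2.r2 (WB@9)) EX@10 MEM@11 WB@12
I4 sub r5 <- r3,r3: IF@7 ID@10 stall=0 (-) EX@11 MEM@12 WB@13
I5 mul r3 <- r5,r1: IF@10 ID@11 stall=2 (RAW on I4.r5 (WB@13)) EX@14 MEM@15 WB@16

Answer: 16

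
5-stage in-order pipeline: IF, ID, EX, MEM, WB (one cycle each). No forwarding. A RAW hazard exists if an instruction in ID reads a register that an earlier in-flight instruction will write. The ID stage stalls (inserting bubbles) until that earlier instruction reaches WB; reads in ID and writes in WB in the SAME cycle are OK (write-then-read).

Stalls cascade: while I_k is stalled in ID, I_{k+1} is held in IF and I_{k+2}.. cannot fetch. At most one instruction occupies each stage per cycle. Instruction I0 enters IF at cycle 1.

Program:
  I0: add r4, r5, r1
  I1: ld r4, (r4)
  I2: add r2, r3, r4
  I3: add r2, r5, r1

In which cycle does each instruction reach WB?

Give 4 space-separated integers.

Answer: 5 8 11 12

Derivation:
I0 add r4 <- r5,r1: IF@1 ID@2 stall=0 (-) EX@3 MEM@4 WB@5
I1 ld r4 <- r4: IF@2 ID@3 stall=2 (RAW on I0.r4 (WB@5)) EX@6 MEM@7 WB@8
I2 add r2 <- r3,r4: IF@3 ID@6 stall=2 (RAW on I1.r4 (WB@8)) EX@9 MEM@10 WB@11
I3 add r2 <- r5,r1: IF@6 ID@9 stall=0 (-) EX@10 MEM@11 WB@12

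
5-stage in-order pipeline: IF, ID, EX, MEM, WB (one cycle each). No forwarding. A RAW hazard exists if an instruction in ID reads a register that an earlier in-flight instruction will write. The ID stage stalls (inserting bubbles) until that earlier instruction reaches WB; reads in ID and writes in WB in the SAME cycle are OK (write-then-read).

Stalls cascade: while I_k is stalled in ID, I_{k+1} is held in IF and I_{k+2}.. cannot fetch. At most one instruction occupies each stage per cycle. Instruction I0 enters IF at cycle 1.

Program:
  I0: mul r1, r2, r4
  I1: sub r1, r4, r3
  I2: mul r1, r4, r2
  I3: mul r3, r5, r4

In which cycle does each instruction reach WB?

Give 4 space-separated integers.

I0 mul r1 <- r2,r4: IF@1 ID@2 stall=0 (-) EX@3 MEM@4 WB@5
I1 sub r1 <- r4,r3: IF@2 ID@3 stall=0 (-) EX@4 MEM@5 WB@6
I2 mul r1 <- r4,r2: IF@3 ID@4 stall=0 (-) EX@5 MEM@6 WB@7
I3 mul r3 <- r5,r4: IF@4 ID@5 stall=0 (-) EX@6 MEM@7 WB@8

Answer: 5 6 7 8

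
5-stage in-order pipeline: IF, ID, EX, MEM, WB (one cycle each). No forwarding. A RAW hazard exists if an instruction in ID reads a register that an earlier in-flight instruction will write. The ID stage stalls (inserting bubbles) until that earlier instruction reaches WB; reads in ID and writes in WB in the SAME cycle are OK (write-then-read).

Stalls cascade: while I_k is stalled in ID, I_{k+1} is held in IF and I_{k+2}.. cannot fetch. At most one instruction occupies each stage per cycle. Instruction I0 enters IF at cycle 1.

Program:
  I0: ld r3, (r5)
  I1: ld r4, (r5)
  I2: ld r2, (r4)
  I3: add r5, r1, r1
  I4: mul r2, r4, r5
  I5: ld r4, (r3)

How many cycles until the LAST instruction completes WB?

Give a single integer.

Answer: 14

Derivation:
I0 ld r3 <- r5: IF@1 ID@2 stall=0 (-) EX@3 MEM@4 WB@5
I1 ld r4 <- r5: IF@2 ID@3 stall=0 (-) EX@4 MEM@5 WB@6
I2 ld r2 <- r4: IF@3 ID@4 stall=2 (RAW on I1.r4 (WB@6)) EX@7 MEM@8 WB@9
I3 add r5 <- r1,r1: IF@4 ID@7 stall=0 (-) EX@8 MEM@9 WB@10
I4 mul r2 <- r4,r5: IF@7 ID@8 stall=2 (RAW on I3.r5 (WB@10)) EX@11 MEM@12 WB@13
I5 ld r4 <- r3: IF@8 ID@11 stall=0 (-) EX@12 MEM@13 WB@14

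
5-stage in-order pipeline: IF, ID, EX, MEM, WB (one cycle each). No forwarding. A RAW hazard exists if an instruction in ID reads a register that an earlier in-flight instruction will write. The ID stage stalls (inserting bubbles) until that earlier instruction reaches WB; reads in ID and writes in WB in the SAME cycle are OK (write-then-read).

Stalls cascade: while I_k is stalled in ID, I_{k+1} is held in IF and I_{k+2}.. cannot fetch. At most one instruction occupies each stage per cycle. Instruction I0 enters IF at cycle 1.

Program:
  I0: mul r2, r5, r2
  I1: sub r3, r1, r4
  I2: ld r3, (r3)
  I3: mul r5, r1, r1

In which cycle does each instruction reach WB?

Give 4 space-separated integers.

I0 mul r2 <- r5,r2: IF@1 ID@2 stall=0 (-) EX@3 MEM@4 WB@5
I1 sub r3 <- r1,r4: IF@2 ID@3 stall=0 (-) EX@4 MEM@5 WB@6
I2 ld r3 <- r3: IF@3 ID@4 stall=2 (RAW on I1.r3 (WB@6)) EX@7 MEM@8 WB@9
I3 mul r5 <- r1,r1: IF@4 ID@7 stall=0 (-) EX@8 MEM@9 WB@10

Answer: 5 6 9 10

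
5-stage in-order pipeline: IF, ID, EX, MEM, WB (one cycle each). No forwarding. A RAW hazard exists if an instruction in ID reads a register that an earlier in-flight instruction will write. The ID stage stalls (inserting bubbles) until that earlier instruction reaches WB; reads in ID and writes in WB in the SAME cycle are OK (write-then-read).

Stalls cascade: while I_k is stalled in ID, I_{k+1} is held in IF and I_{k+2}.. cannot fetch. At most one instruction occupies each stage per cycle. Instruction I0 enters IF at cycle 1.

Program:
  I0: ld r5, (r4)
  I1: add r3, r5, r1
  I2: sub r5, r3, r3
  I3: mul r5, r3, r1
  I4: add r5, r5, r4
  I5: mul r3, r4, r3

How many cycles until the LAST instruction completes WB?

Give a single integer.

I0 ld r5 <- r4: IF@1 ID@2 stall=0 (-) EX@3 MEM@4 WB@5
I1 add r3 <- r5,r1: IF@2 ID@3 stall=2 (RAW on I0.r5 (WB@5)) EX@6 MEM@7 WB@8
I2 sub r5 <- r3,r3: IF@3 ID@6 stall=2 (RAW on I1.r3 (WB@8)) EX@9 MEM@10 WB@11
I3 mul r5 <- r3,r1: IF@6 ID@9 stall=0 (-) EX@10 MEM@11 WB@12
I4 add r5 <- r5,r4: IF@9 ID@10 stall=2 (RAW on I3.r5 (WB@12)) EX@13 MEM@14 WB@15
I5 mul r3 <- r4,r3: IF@10 ID@13 stall=0 (-) EX@14 MEM@15 WB@16

Answer: 16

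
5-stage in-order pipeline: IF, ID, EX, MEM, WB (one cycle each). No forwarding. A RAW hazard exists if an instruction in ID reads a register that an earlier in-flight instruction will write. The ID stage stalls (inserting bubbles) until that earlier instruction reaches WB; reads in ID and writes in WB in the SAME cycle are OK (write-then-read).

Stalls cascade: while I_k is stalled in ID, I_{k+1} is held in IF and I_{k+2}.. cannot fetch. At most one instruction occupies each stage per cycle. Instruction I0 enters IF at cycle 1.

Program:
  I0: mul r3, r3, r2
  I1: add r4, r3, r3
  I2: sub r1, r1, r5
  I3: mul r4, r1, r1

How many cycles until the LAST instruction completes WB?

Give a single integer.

I0 mul r3 <- r3,r2: IF@1 ID@2 stall=0 (-) EX@3 MEM@4 WB@5
I1 add r4 <- r3,r3: IF@2 ID@3 stall=2 (RAW on I0.r3 (WB@5)) EX@6 MEM@7 WB@8
I2 sub r1 <- r1,r5: IF@3 ID@6 stall=0 (-) EX@7 MEM@8 WB@9
I3 mul r4 <- r1,r1: IF@6 ID@7 stall=2 (RAW on I2.r1 (WB@9)) EX@10 MEM@11 WB@12

Answer: 12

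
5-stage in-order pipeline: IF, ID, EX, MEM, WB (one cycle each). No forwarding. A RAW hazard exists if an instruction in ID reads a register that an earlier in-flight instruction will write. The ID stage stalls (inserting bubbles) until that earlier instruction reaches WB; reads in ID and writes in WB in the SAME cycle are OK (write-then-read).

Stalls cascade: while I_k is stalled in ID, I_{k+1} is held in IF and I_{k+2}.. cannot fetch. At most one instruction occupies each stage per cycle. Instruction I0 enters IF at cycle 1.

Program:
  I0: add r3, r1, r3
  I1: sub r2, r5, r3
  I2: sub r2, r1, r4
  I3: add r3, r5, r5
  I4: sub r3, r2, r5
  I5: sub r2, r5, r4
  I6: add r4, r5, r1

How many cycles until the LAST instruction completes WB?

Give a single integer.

Answer: 14

Derivation:
I0 add r3 <- r1,r3: IF@1 ID@2 stall=0 (-) EX@3 MEM@4 WB@5
I1 sub r2 <- r5,r3: IF@2 ID@3 stall=2 (RAW on I0.r3 (WB@5)) EX@6 MEM@7 WB@8
I2 sub r2 <- r1,r4: IF@3 ID@6 stall=0 (-) EX@7 MEM@8 WB@9
I3 add r3 <- r5,r5: IF@6 ID@7 stall=0 (-) EX@8 MEM@9 WB@10
I4 sub r3 <- r2,r5: IF@7 ID@8 stall=1 (RAW on I2.r2 (WB@9)) EX@10 MEM@11 WB@12
I5 sub r2 <- r5,r4: IF@8 ID@10 stall=0 (-) EX@11 MEM@12 WB@13
I6 add r4 <- r5,r1: IF@10 ID@11 stall=0 (-) EX@12 MEM@13 WB@14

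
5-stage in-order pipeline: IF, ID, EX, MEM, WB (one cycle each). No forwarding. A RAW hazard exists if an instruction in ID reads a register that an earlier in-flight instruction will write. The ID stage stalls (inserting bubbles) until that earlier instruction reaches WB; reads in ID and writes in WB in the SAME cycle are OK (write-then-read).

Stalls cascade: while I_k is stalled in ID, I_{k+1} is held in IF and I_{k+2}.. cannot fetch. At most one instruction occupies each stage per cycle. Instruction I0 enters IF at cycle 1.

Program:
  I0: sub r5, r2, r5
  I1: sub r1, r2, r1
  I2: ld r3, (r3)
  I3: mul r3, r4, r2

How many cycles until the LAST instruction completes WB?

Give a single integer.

Answer: 8

Derivation:
I0 sub r5 <- r2,r5: IF@1 ID@2 stall=0 (-) EX@3 MEM@4 WB@5
I1 sub r1 <- r2,r1: IF@2 ID@3 stall=0 (-) EX@4 MEM@5 WB@6
I2 ld r3 <- r3: IF@3 ID@4 stall=0 (-) EX@5 MEM@6 WB@7
I3 mul r3 <- r4,r2: IF@4 ID@5 stall=0 (-) EX@6 MEM@7 WB@8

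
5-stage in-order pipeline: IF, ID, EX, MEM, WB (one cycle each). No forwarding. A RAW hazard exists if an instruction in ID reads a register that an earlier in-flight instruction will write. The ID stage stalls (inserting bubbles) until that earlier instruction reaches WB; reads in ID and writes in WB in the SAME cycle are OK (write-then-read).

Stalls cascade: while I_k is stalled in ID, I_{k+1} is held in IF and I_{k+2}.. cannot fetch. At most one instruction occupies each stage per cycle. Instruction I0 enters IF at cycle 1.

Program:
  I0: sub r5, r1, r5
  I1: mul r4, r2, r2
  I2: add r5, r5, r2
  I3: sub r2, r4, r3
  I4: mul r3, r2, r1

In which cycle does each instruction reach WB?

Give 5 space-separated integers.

Answer: 5 6 8 9 12

Derivation:
I0 sub r5 <- r1,r5: IF@1 ID@2 stall=0 (-) EX@3 MEM@4 WB@5
I1 mul r4 <- r2,r2: IF@2 ID@3 stall=0 (-) EX@4 MEM@5 WB@6
I2 add r5 <- r5,r2: IF@3 ID@4 stall=1 (RAW on I0.r5 (WB@5)) EX@6 MEM@7 WB@8
I3 sub r2 <- r4,r3: IF@4 ID@6 stall=0 (-) EX@7 MEM@8 WB@9
I4 mul r3 <- r2,r1: IF@6 ID@7 stall=2 (RAW on I3.r2 (WB@9)) EX@10 MEM@11 WB@12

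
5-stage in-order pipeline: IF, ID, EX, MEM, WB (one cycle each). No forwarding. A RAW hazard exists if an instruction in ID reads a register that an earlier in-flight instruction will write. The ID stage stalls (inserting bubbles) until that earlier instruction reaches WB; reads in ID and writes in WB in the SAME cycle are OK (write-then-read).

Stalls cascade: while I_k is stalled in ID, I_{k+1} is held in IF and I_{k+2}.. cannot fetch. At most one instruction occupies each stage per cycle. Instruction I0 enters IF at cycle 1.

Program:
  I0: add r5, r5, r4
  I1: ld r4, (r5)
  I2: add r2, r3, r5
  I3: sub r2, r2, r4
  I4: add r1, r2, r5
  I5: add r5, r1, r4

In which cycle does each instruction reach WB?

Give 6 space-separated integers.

Answer: 5 8 9 12 15 18

Derivation:
I0 add r5 <- r5,r4: IF@1 ID@2 stall=0 (-) EX@3 MEM@4 WB@5
I1 ld r4 <- r5: IF@2 ID@3 stall=2 (RAW on I0.r5 (WB@5)) EX@6 MEM@7 WB@8
I2 add r2 <- r3,r5: IF@3 ID@6 stall=0 (-) EX@7 MEM@8 WB@9
I3 sub r2 <- r2,r4: IF@6 ID@7 stall=2 (RAW on I2.r2 (WB@9)) EX@10 MEM@11 WB@12
I4 add r1 <- r2,r5: IF@7 ID@10 stall=2 (RAW on I3.r2 (WB@12)) EX@13 MEM@14 WB@15
I5 add r5 <- r1,r4: IF@10 ID@13 stall=2 (RAW on I4.r1 (WB@15)) EX@16 MEM@17 WB@18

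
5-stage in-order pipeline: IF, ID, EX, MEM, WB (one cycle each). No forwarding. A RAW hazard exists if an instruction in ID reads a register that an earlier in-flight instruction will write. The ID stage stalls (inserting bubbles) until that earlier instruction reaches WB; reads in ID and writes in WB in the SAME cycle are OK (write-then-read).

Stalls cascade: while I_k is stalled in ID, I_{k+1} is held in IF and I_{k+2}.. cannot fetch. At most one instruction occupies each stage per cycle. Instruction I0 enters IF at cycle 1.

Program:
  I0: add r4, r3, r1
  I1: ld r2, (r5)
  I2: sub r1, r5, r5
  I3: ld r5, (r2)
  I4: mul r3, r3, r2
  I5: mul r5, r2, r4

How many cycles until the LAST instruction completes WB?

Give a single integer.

I0 add r4 <- r3,r1: IF@1 ID@2 stall=0 (-) EX@3 MEM@4 WB@5
I1 ld r2 <- r5: IF@2 ID@3 stall=0 (-) EX@4 MEM@5 WB@6
I2 sub r1 <- r5,r5: IF@3 ID@4 stall=0 (-) EX@5 MEM@6 WB@7
I3 ld r5 <- r2: IF@4 ID@5 stall=1 (RAW on I1.r2 (WB@6)) EX@7 MEM@8 WB@9
I4 mul r3 <- r3,r2: IF@5 ID@7 stall=0 (-) EX@8 MEM@9 WB@10
I5 mul r5 <- r2,r4: IF@7 ID@8 stall=0 (-) EX@9 MEM@10 WB@11

Answer: 11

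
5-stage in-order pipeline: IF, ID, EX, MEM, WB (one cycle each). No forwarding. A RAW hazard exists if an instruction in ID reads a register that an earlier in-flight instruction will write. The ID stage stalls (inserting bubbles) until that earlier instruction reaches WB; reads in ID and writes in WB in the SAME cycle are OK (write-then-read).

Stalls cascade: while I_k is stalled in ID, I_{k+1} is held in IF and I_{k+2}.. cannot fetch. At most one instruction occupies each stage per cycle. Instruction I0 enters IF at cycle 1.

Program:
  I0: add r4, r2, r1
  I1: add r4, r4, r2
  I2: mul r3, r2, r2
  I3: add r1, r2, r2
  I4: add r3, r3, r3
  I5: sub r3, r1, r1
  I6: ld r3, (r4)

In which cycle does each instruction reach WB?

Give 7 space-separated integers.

I0 add r4 <- r2,r1: IF@1 ID@2 stall=0 (-) EX@3 MEM@4 WB@5
I1 add r4 <- r4,r2: IF@2 ID@3 stall=2 (RAW on I0.r4 (WB@5)) EX@6 MEM@7 WB@8
I2 mul r3 <- r2,r2: IF@3 ID@6 stall=0 (-) EX@7 MEM@8 WB@9
I3 add r1 <- r2,r2: IF@6 ID@7 stall=0 (-) EX@8 MEM@9 WB@10
I4 add r3 <- r3,r3: IF@7 ID@8 stall=1 (RAW on I2.r3 (WB@9)) EX@10 MEM@11 WB@12
I5 sub r3 <- r1,r1: IF@8 ID@10 stall=0 (-) EX@11 MEM@12 WB@13
I6 ld r3 <- r4: IF@10 ID@11 stall=0 (-) EX@12 MEM@13 WB@14

Answer: 5 8 9 10 12 13 14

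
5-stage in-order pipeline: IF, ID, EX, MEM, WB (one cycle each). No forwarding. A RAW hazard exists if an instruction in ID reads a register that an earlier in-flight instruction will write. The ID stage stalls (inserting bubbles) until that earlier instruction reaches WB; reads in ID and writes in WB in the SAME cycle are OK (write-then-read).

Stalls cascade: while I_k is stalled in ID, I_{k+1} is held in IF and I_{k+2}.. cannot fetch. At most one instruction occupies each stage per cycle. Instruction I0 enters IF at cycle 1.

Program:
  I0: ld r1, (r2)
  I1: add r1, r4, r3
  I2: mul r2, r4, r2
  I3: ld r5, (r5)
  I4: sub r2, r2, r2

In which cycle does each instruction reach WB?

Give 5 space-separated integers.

Answer: 5 6 7 8 10

Derivation:
I0 ld r1 <- r2: IF@1 ID@2 stall=0 (-) EX@3 MEM@4 WB@5
I1 add r1 <- r4,r3: IF@2 ID@3 stall=0 (-) EX@4 MEM@5 WB@6
I2 mul r2 <- r4,r2: IF@3 ID@4 stall=0 (-) EX@5 MEM@6 WB@7
I3 ld r5 <- r5: IF@4 ID@5 stall=0 (-) EX@6 MEM@7 WB@8
I4 sub r2 <- r2,r2: IF@5 ID@6 stall=1 (RAW on I2.r2 (WB@7)) EX@8 MEM@9 WB@10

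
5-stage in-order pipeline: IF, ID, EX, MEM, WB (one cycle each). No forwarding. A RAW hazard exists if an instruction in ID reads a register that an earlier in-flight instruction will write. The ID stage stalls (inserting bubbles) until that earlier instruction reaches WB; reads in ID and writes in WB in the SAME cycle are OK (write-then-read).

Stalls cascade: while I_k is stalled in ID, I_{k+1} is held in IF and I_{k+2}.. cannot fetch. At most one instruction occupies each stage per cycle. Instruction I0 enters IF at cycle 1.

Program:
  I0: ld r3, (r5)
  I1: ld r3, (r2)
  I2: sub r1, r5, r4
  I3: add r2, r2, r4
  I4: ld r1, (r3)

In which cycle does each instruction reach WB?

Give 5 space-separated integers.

Answer: 5 6 7 8 9

Derivation:
I0 ld r3 <- r5: IF@1 ID@2 stall=0 (-) EX@3 MEM@4 WB@5
I1 ld r3 <- r2: IF@2 ID@3 stall=0 (-) EX@4 MEM@5 WB@6
I2 sub r1 <- r5,r4: IF@3 ID@4 stall=0 (-) EX@5 MEM@6 WB@7
I3 add r2 <- r2,r4: IF@4 ID@5 stall=0 (-) EX@6 MEM@7 WB@8
I4 ld r1 <- r3: IF@5 ID@6 stall=0 (-) EX@7 MEM@8 WB@9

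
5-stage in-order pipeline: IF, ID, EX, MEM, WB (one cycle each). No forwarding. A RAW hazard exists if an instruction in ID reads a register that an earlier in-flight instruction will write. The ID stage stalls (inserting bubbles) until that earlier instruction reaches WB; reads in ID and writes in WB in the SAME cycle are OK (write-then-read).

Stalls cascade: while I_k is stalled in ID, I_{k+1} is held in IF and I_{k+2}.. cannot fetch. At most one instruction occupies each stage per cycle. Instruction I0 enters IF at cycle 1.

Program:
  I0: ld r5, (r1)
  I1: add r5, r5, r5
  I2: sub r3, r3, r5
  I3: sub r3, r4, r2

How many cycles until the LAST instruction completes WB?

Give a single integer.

Answer: 12

Derivation:
I0 ld r5 <- r1: IF@1 ID@2 stall=0 (-) EX@3 MEM@4 WB@5
I1 add r5 <- r5,r5: IF@2 ID@3 stall=2 (RAW on I0.r5 (WB@5)) EX@6 MEM@7 WB@8
I2 sub r3 <- r3,r5: IF@3 ID@6 stall=2 (RAW on I1.r5 (WB@8)) EX@9 MEM@10 WB@11
I3 sub r3 <- r4,r2: IF@6 ID@9 stall=0 (-) EX@10 MEM@11 WB@12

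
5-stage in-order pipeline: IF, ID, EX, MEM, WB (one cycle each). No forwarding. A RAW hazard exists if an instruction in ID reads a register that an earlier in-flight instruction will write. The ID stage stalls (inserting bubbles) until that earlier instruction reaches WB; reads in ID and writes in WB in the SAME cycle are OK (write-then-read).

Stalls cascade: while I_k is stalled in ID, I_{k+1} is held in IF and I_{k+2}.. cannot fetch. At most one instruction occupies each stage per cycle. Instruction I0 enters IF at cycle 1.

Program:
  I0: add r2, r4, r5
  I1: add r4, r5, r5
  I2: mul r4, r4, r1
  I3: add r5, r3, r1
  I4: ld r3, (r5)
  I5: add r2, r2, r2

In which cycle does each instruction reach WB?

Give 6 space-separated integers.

Answer: 5 6 9 10 13 14

Derivation:
I0 add r2 <- r4,r5: IF@1 ID@2 stall=0 (-) EX@3 MEM@4 WB@5
I1 add r4 <- r5,r5: IF@2 ID@3 stall=0 (-) EX@4 MEM@5 WB@6
I2 mul r4 <- r4,r1: IF@3 ID@4 stall=2 (RAW on I1.r4 (WB@6)) EX@7 MEM@8 WB@9
I3 add r5 <- r3,r1: IF@4 ID@7 stall=0 (-) EX@8 MEM@9 WB@10
I4 ld r3 <- r5: IF@7 ID@8 stall=2 (RAW on I3.r5 (WB@10)) EX@11 MEM@12 WB@13
I5 add r2 <- r2,r2: IF@8 ID@11 stall=0 (-) EX@12 MEM@13 WB@14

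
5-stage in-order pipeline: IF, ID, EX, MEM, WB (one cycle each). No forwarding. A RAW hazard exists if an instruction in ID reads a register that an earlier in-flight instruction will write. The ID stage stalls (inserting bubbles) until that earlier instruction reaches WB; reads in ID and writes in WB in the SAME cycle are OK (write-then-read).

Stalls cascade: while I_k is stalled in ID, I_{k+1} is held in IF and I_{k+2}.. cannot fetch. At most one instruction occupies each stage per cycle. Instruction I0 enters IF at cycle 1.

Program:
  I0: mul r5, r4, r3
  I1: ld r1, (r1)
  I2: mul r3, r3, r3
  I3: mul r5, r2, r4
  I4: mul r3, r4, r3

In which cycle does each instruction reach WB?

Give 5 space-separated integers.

Answer: 5 6 7 8 10

Derivation:
I0 mul r5 <- r4,r3: IF@1 ID@2 stall=0 (-) EX@3 MEM@4 WB@5
I1 ld r1 <- r1: IF@2 ID@3 stall=0 (-) EX@4 MEM@5 WB@6
I2 mul r3 <- r3,r3: IF@3 ID@4 stall=0 (-) EX@5 MEM@6 WB@7
I3 mul r5 <- r2,r4: IF@4 ID@5 stall=0 (-) EX@6 MEM@7 WB@8
I4 mul r3 <- r4,r3: IF@5 ID@6 stall=1 (RAW on I2.r3 (WB@7)) EX@8 MEM@9 WB@10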